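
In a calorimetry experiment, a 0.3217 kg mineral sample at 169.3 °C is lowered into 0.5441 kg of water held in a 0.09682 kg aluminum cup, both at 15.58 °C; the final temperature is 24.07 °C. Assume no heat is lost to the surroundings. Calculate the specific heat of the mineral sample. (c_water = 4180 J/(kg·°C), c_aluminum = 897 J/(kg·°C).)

c ≈ 429 J/(kg·°C)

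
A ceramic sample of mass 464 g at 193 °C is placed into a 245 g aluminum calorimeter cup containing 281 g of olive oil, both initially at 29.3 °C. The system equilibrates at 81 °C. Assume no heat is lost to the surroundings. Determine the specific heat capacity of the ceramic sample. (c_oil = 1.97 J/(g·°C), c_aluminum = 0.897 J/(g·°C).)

Let T be the final temperature. ΣQ_i = 0:
464×c×(81 − 193) + 281×1.97×(81 − 29.3) + 245×0.897×(81 − 29.3) = 0
-51968 c = -39981
c = -39981/-51968 ≈ 0.7693 J/(g·°C)

c ≈ 0.769 J/(g·°C)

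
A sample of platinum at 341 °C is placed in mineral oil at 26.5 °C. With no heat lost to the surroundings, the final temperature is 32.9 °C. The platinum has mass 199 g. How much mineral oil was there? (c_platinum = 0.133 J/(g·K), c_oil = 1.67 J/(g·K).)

m ≈ 763 g

Energy conservation, ΣQ = 0:
199×0.133×(32.9 − 341) + m×1.67×(32.9 − 26.5) = 0
10.69 m = 8154.5
m = 8154.5/10.69 ≈ 763 g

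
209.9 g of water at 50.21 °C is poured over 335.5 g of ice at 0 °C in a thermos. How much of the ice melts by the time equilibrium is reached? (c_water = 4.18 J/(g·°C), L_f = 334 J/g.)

Water can give up m c ΔT = 209.9×4.18×50.21 = 44053 J before reaching 0 °C.
Fully melting the ice requires m_ice L_f = 335.5×334 = 112057 J.
44053 J < 112057 J, so only part of the ice melts and the system sits at 0 °C.
m_melt = 44053 / L_f = 131.9 g.

m_melted ≈ 132 g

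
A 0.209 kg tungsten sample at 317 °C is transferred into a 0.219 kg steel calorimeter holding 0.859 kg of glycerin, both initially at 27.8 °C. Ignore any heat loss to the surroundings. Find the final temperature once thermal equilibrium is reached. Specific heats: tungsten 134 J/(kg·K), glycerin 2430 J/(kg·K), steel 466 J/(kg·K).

T_f ≈ 31.5 °C

Taking heat into each body as positive, Σ m c ΔT = 0:
0.209·134·(T − 317) + 0.859·2430·(T − 27.8) + 0.219·466·(T − 27.8) = 0
2217.4 T = 69744
T ≈ 31.45 °C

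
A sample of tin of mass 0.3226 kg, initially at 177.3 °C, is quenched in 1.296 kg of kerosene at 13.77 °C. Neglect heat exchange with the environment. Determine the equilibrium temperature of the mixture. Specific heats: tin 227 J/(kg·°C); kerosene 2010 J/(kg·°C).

Net heat exchanged in the isolated system is zero:
0.3226×227×(T − 177.3) + 1.296×2010×(T − 13.77) = 0
2678.2 T = 48854
T = 48854/2678.2 ≈ 18.24 °C

T_f ≈ 18.2 °C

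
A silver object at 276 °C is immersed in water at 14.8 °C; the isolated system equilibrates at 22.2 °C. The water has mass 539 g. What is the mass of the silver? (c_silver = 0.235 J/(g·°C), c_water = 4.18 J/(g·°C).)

m ≈ 280 g

|Q_silver| = |Q_water|:
m×0.235×(276 − 22.2) = 539×4.18×(22.2 − 14.8)
59.64 m = 16672  ⇒  m ≈ 279.5 g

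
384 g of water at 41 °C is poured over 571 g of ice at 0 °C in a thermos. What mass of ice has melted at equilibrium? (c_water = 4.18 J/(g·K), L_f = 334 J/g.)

Water can give up m c ΔT = 384·4.18·41 = 65810 J before reaching 0 °C.
Fully melting the ice requires m_ice L_f = 571·334 = 190714 J.
Since 65810 < 190714 J, not all the ice melts; equilibrium is at 0 °C.
Mass melted = 65810/334 ≈ 197 g.

m_melted ≈ 197 g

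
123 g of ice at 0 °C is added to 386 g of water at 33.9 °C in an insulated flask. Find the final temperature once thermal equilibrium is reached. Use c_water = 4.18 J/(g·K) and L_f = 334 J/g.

T_f ≈ 6.4 °C

Sum of m c ΔT and latent-heat terms is zero:
latent heat to melt: 123×334 = 41082; meltwater 0→T: 123×4.18×T = 514.14 T; water: 1613.5(T − 33.9)
2127.6 T = 54697 − 41082 = 13615
T ≈ 6.40 °C. Since T > 0 °C, the all-ice-melts assumption holds.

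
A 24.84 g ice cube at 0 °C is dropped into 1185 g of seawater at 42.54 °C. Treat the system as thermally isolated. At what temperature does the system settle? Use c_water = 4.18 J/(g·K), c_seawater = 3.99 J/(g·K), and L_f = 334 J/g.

T_f ≈ 39.9 °C

Energy balance with sensible and latent terms:
melt ice: 24.84·334 = 8296.6
  warm the meltwater: 103.83 T
  seawater: 4728.2(T − 42.54)
4832 T = 201136 − 8296.6 = 192839
T ≈ 39.91 °C (positive, so assuming full melt was valid).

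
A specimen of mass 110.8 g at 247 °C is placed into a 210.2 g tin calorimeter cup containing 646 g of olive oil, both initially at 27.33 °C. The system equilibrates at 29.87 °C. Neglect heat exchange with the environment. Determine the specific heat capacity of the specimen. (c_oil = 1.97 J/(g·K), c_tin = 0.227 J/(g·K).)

Taking heat into each body as positive, Σ m c ΔT = 0:
110.8·c·(29.87 − 247) + 646·1.97·(29.87 − 27.33) + 210.2·0.227·(29.87 − 27.33) = 0
-24058 c = -3353.7
c = -3353.7/-24058 ≈ 0.1394 J/(g·K)

c ≈ 0.139 J/(g·K)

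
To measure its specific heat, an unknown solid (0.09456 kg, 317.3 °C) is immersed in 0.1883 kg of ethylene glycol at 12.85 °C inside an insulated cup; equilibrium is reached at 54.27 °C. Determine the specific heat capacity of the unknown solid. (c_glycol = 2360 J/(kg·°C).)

Heat lost by the unknown solid = heat gained by the glycol:
0.09456·c·(317.3 − 54.27) = 0.1883·2360·(54.27 − 12.85)
24.87 c = 18407  ⇒  c ≈ 740 J/(kg·°C)

c ≈ 740 J/(kg·°C)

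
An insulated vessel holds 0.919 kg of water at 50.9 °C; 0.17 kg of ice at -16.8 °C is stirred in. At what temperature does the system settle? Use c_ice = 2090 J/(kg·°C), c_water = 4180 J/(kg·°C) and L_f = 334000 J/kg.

T_f ≈ 29.2 °C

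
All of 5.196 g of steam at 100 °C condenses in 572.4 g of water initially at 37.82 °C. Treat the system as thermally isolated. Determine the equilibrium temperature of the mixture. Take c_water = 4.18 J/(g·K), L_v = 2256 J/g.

T_f ≈ 43.2 °C

Energy conservation, ΣQ = 0:
steam→water at 100 °C releases m L_v = 5.196×2256 = 11722; condensate cools 100→T: 5.196×4.18×(T − 100) = 21.72(T − 100); original water: 2392.6(T − 37.82)
2414.4 T = 11722 + 2171.9 + 90489 = 104383
T ≈ 43.23 °C — below 100 °C, confirming all the steam condensed.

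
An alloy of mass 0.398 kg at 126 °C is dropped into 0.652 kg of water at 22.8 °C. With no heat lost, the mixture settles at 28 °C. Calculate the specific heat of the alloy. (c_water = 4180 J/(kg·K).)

c ≈ 363 J/(kg·K)

m_s c (T_s − T_f) = m_water c_water (T_f − T_0):
0.398·c·(126 − 28) = 0.652·4180·(28 − 22.8)
39 c = 14172  ⇒  c ≈ 363.3 J/(kg·K)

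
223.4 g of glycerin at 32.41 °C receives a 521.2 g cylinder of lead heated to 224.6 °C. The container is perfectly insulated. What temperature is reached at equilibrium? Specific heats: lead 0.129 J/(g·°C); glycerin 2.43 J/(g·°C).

T_f ≈ 53.6 °C

Net heat exchanged in the isolated system is zero:
521.2·0.129·(T − 224.6) + 223.4·2.43·(T − 32.41) = 0
67.23(T − 224.6) + 542.86(T − 32.41) = 0
(67.23 + 542.86) T = 67.23·224.6 + 542.86·32.41
T ≈ 53.59 °C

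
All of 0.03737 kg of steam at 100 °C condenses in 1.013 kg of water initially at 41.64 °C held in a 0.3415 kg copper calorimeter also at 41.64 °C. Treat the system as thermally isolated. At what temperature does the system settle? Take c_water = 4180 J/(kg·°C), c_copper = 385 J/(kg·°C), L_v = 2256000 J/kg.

T_f ≈ 62.3 °C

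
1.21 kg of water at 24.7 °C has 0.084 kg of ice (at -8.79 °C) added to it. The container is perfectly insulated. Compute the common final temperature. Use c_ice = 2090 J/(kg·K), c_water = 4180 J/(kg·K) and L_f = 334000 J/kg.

Energy balance with sensible and latent terms:
ice -8.79→0 °C: 0.084·2090·8.79 = 1543.2
  fusion: m_ice L_f = 0.084·334000 = 28056
  warm the meltwater: 351.12 T
  water cools: 1.21·4180·(T − 24.7) = 5057.8(T − 24.7)
5408.9 T = 124928 − 29599 = 95328
T ≈ 17.62 °C — above 0 °C, consistent with complete melting.

T_f ≈ 17.6 °C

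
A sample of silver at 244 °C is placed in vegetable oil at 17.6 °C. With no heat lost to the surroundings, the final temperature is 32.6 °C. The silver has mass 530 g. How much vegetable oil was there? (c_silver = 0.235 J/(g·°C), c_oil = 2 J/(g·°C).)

Conservation of energy gives ΣQ = 0:
530×0.235×(32.6 − 244) + m×2×(32.6 − 17.6) = 0
30 m = 26330
m = 26330/30 ≈ 877.7 g

m ≈ 878 g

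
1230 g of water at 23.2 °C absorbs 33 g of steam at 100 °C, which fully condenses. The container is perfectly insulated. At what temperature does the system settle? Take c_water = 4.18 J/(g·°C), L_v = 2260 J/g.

Net heat exchanged in the isolated system is zero:
steam→water at 100 °C releases m L_v = 33·2260 = 74580; condensed water 100 °C→T: 137.94(T − 100); water warms: 1230·4.18·(T − 23.2) = 5141.4(T − 23.2)
5279.3 T = 74580 + 13794 + 119280 = 207654
T ≈ 39.33 °C — below 100 °C, confirming all the steam condensed.

T_f ≈ 39.3 °C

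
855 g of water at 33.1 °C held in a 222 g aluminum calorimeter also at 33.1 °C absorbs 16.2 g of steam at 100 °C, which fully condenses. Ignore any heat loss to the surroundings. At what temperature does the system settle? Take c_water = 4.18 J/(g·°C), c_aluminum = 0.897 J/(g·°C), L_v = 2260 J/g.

Energy balance with sensible and latent terms:
latent heat released on condensation: 16.2·2260 = 36612; condensed water 100 °C→T: 67.72(T − 100); original water: 3573.9(T − 33.1); aluminum cup: 222·0.897·(T − 33.1) = 199.13(T − 33.1)
3840.7 T = 36612 + 6771.6 + 124887 = 168271
T ≈ 43.81 °C — below 100 °C, confirming all the steam condensed.

T_f ≈ 43.8 °C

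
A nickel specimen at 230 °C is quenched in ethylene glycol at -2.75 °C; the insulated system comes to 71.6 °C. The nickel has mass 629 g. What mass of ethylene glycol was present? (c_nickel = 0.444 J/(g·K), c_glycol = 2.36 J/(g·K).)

m ≈ 252 g

Conservation of energy gives ΣQ = 0:
629×0.444×(71.6 − 230) + m×2.36×(71.6 − (-2.75)) = 0
175.47 m = 44237
m = 44237/175.47 ≈ 252.1 g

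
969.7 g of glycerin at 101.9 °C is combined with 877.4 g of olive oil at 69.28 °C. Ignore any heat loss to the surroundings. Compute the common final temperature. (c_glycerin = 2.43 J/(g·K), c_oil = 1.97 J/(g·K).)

T_f ≈ 88.1 °C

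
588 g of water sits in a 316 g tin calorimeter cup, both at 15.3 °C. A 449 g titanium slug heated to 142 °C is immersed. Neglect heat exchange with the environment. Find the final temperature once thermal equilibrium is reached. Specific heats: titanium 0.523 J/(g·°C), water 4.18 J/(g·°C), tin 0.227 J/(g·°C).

Setting the total heat transfer to zero:
449*0.523*(T − 142) + 588*4.18*(T − 15.3) + 316*0.227*(T − 15.3) = 0
234.83(T − 142) + 2457.8(T − 15.3) + 71.73(T − 15.3) = 0
2764.4 T = 72048
T = 72048/2764.4 ≈ 26.06 °C

T_f ≈ 26.1 °C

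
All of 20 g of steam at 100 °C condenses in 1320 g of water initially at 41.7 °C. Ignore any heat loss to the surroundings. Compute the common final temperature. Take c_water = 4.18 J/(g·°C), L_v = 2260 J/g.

Energy conservation, ΣQ = 0:
latent heat released on condensation: 20·2260 = 45200; condensate cools 100→T: 20·4.18·(T − 100) = 83.6(T − 100); water warms: 1320·4.18·(T − 41.7) = 5517.6(T − 41.7)
5601.2 T = 45200 + 8360 + 230084 = 283644
T ≈ 50.64 °C, under the boiling point, so the assumption holds.

T_f ≈ 50.6 °C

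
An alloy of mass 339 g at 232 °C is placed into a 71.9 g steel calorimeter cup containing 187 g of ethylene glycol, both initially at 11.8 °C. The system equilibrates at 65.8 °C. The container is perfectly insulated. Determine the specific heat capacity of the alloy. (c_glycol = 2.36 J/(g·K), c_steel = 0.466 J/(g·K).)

Conservation of energy gives ΣQ = 0:
339·c·(65.8 − 232) + 187·2.36·(65.8 − 11.8) + 71.9·0.466·(65.8 − 11.8) = 0
-56342 c = -25641
c = -25641/-56342 ≈ 0.4551 J/(g·K)

c ≈ 0.455 J/(g·K)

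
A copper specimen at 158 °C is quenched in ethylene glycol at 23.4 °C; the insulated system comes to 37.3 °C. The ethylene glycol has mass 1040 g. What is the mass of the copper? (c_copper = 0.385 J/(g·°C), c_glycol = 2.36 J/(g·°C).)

Heat lost by the copper = heat gained by the glycol:
m×0.385×(158 − 37.3) = 1040×2.36×(37.3 − 23.4)
46.47 m = 34116  ⇒  m ≈ 734.2 g

m ≈ 734 g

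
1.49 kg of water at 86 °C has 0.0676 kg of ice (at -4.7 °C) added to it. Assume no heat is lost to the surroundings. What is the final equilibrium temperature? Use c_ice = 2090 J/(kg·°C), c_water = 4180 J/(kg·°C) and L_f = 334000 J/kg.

T_f ≈ 78.7 °C

Net heat exchanged in the isolated system is zero:
ice -4.7→0 °C: 0.0676×2090×4.7 = 664.03
  fusion: m_ice L_f = 0.0676×334000 = 22578
  warm the meltwater: 282.57 T
  water: 6228.2(T − 86)
6510.8 T = 535625 − 23242 = 512383
T ≈ 78.70 °C. Since T > 0 °C, the all-ice-melts assumption holds.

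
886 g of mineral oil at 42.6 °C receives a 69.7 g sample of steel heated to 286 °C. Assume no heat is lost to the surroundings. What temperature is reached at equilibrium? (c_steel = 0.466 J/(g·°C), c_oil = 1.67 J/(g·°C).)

T_f ≈ 47.8 °C

Net heat exchanged in the isolated system is zero:
69.7×0.466×(T − 286) + 886×1.67×(T − 42.6) = 0
32.48(T − 286) + 1479.6(T − 42.6) = 0
(32.48 + 1479.6) T = 32.48×286 + 1479.6×42.6
T = 72321/1512.1 ≈ 47.83 °C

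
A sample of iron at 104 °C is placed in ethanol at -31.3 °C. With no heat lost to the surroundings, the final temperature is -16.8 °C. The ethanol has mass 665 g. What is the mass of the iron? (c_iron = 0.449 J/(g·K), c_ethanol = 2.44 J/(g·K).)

Setting the total heat transfer to zero:
m×0.449×(-16.8 − 104) + 665×2.44×(-16.8 − (-31.3)) = 0
-54.24 m = -23528
m = -23528/-54.24 ≈ 433.8 g

m ≈ 434 g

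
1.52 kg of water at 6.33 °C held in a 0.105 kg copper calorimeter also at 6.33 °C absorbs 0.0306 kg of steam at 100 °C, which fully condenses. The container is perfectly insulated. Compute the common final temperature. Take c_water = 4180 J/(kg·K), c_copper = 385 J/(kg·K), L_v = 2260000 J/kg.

T_f ≈ 18.8 °C

Energy balance with sensible and latent terms:
condense steam: −0.0306×2260000 = −69156; condensate cools 100→T: 0.0306×4180×(T − 100) = 127.91(T − 100); water warms: 1.52×4180×(T − 6.33) = 6353.6(T − 6.33); copper cup: 0.105×385×(T − 6.33) = 40.42(T − 6.33)
6521.9 T = 69156 + 12791 + 40474 = 122421
T ≈ 18.77 °C — below 100 °C, confirming all the steam condensed.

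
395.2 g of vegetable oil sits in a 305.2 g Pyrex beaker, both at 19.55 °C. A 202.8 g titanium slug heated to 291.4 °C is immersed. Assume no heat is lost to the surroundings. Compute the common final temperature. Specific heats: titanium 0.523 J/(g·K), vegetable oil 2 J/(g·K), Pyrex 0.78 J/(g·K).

Net heat exchanged in the isolated system is zero:
202.8*0.523*(T − 291.4) + 395.2*2*(T − 19.55) + 305.2*0.78*(T − 19.55) = 0
106.06(T − 291.4) + 790.4(T − 19.55) + 238.06(T − 19.55) = 0
(106.06 + 790.4 + 238.06) T = 106.06*291.4 + 790.4*19.55 + 238.06*19.55
T = 51013 / 1134.5 = 45 °C

T_f ≈ 45.0 °C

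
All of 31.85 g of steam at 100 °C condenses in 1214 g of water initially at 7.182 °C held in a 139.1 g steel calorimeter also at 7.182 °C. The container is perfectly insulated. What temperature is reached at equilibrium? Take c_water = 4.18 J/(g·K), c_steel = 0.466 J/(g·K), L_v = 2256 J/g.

T_f ≈ 23.2 °C

Net heat exchanged in the isolated system is zero:
steam→water at 100 °C releases m L_v = 31.85×2256 = 71854; condensed water 100 °C→T: 133.13(T − 100); water warms: 1214×4.18×(T − 7.182) = 5074.5(T − 7.182); cup: 64.82(T − 7.182)
5272.5 T = 71854 + 13313 + 36911 = 122078
T ≈ 23.15 °C, under the boiling point, so the assumption holds.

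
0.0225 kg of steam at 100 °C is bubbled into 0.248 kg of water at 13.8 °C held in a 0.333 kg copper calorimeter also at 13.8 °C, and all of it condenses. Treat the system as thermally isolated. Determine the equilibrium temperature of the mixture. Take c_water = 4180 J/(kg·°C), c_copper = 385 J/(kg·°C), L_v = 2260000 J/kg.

Heat gained plus heat lost sum to zero:
condense steam: −0.0225×2260000 = −50850; condensate cools 100→T: 0.0225×4180×(T − 100) = 94.05(T − 100); water warms: 0.248×4180×(T − 13.8) = 1036.6(T − 13.8); copper cup: 0.333×385×(T − 13.8) = 128.21(T − 13.8)
1258.9 T = 50850 + 9405 + 16075 = 76330
T ≈ 60.63 °C — below 100 °C, confirming all the steam condensed.

T_f ≈ 60.6 °C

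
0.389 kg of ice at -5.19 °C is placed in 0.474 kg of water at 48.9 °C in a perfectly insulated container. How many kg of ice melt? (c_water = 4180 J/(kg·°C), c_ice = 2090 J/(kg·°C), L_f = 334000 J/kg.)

m_melted ≈ 0.277 kg

Cooling the water to 0 °C releases 0.474·4180·48.9 = 96887 J.
Of that, 0.389·2090·5.19 = 4219.5 J goes to bring the ice to 0 °C, leaving 92667 J.
Fully melting the ice requires m_ice L_f = 0.389·334000 = 129926 J.
92667 J < 129926 J, so only part of the ice melts and the system sits at 0 °C.
Mass melted = 92667/334000 ≈ 0.2774 kg.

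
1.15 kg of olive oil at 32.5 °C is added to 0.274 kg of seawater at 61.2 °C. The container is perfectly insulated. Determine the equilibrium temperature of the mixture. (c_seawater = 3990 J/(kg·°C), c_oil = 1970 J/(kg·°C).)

T_f ≈ 41.8 °C

T_f = Σ m_i c_i T_i / Σ m_i c_i:
T_f = (1093.3*61.2 + 2265.5*32.5) / (1093.3 + 2265.5)
    = 140536 / 3358.8 ≈ 41.84 °C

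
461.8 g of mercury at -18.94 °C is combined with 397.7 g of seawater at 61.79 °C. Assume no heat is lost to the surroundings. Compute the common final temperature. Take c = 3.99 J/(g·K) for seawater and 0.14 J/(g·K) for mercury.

|Q_seawater| = |Q_mercury|:
397.7·3.99·(61.79 − T) = 461.8·0.14·(T − (-18.94))
1586.8(61.79 − T) = 64.65(T − (-18.94))
1651.5 T = 96825  ⇒  T ≈ 58.63 °C

T_f ≈ 58.6 °C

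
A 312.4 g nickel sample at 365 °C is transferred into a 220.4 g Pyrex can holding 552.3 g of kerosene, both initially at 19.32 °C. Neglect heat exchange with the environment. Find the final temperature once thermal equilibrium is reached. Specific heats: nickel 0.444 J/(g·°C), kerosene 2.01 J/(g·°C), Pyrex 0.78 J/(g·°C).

Heat gained plus heat lost sum to zero:
312.4*0.444*(T − 365) + 552.3*2.01*(T − 19.32) + 220.4*0.78*(T − 19.32) = 0
1420.7 T = 75396
T = 75396 / 1420.7 = 53.1 °C

T_f ≈ 53.1 °C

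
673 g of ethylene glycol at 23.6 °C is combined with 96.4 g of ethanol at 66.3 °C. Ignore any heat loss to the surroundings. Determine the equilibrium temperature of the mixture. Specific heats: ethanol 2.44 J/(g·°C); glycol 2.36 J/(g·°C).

T_f ≈ 29.1 °C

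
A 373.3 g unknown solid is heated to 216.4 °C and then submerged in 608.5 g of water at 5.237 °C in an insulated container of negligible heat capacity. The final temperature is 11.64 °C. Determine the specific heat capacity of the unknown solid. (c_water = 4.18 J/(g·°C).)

c ≈ 0.213 J/(g·°C)

m_s c (T_s − T_f) = m_water c_water (T_f − T_0):
373.3×c×(216.4 − 11.64) = 608.5×4.18×(11.64 − 5.237)
76437 c = 16286  ⇒  c ≈ 0.2131 J/(g·°C)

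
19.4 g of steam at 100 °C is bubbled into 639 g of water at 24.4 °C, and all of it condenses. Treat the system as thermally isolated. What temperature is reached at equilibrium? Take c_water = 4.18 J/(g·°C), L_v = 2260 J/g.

Sum of m c ΔT and latent-heat terms is zero:
latent heat released on condensation: 19.4·2260 = 43844; condensate cools 100→T: 19.4·4.18·(T − 100) = 81.09(T − 100); original water: 2671(T − 24.4)
2752.1 T = 43844 + 8109.2 + 65173 = 117126
T ≈ 42.56 °C — below 100 °C, confirming all the steam condensed.

T_f ≈ 42.6 °C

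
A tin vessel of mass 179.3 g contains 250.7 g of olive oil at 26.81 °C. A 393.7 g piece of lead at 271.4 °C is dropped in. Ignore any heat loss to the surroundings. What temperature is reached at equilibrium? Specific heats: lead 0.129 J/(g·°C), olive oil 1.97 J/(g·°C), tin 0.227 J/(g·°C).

T_f ≈ 48.0 °C

Energy conservation, ΣQ = 0:
393.7*0.129*(T − 271.4) + 250.7*1.97*(T − 26.81) + 179.3*0.227*(T − 26.81) = 0
50.79(T − 271.4) + 493.88(T − 26.81) + 40.7(T − 26.81) = 0
(50.79 + 493.88 + 40.7) T = 50.79*271.4 + 493.88*26.81 + 40.7*26.81
T ≈ 48.03 °C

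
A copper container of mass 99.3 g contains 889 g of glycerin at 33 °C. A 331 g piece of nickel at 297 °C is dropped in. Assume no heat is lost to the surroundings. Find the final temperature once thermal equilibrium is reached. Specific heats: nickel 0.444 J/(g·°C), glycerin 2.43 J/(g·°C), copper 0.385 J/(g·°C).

T_f ≈ 49.5 °C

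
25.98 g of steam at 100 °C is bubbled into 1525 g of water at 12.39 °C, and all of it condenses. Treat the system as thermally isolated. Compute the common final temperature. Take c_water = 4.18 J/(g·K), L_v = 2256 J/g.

T_f ≈ 22.9 °C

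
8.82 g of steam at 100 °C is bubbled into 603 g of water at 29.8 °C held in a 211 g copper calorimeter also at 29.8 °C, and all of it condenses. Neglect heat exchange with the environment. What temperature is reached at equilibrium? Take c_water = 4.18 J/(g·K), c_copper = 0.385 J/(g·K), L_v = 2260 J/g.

T_f ≈ 38.3 °C

Setting the total heat transfer to zero:
latent heat released on condensation: 8.82·2260 = 19933
  condensed water 100 °C→T: 36.87(T − 100)
  water warms: 603·4.18·(T − 29.8) = 2520.5(T − 29.8)
  copper cup: 211·0.385·(T − 29.8) = 81.23(T − 29.8)
2638.6 T = 19933 + 3686.8 + 77533 = 101153
T ≈ 38.34 °C (< 100 °C, so full condensation is consistent).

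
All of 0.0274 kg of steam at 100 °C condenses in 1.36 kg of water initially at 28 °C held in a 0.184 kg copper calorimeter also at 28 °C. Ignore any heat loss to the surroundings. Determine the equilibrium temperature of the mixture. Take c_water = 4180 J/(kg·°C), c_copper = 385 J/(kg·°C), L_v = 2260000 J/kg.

Setting the total heat transfer to zero:
condense steam: −0.0274×2260000 = −61924; condensate cools 100→T: 0.0274×4180×(T − 100) = 114.53(T − 100); water warms: 1.36×4180×(T − 28) = 5684.8(T − 28); copper cup: 0.184×385×(T − 28) = 70.84(T − 28)
5870.2 T = 61924 + 11453 + 161158 = 234535
T ≈ 39.95 °C (< 100 °C, so full condensation is consistent).

T_f ≈ 40.0 °C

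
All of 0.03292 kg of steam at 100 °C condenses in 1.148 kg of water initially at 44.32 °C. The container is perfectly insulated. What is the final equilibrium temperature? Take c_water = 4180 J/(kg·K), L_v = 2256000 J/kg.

T_f ≈ 60.9 °C

Taking heat into each body as positive, Σ m c ΔT = 0:
latent heat released on condensation: 0.03292·2256000 = 74268; condensed water 100 °C→T: 137.61(T − 100); original water: 4798.6(T − 44.32)
4936.2 T = 74268 + 13761 + 212676 = 300704
T ≈ 60.92 °C (< 100 °C, so full condensation is consistent).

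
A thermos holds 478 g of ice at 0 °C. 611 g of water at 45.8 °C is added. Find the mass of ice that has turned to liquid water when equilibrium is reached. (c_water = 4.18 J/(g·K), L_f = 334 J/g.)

m_melted ≈ 350 g

Heat available from the water dropping to 0 °C: 611·4.18·45.8 = 116972 J.
Fully melting the ice requires m_ice L_f = 478·334 = 159652 J.
Since 116972 < 159652 J, not all the ice melts; equilibrium is at 0 °C.
m_melt = 116972 / L_f = 350.2 g.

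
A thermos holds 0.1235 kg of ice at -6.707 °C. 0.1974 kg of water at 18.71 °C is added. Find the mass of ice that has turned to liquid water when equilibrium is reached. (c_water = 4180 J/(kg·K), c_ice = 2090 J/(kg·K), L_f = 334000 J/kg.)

m_melted ≈ 0.041 kg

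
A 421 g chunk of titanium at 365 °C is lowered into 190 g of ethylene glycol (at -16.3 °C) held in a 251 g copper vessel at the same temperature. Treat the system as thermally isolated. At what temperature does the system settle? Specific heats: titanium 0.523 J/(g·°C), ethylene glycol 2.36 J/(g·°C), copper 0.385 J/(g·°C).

T_f ≈ 93.4 °C

Heat gained plus heat lost sum to zero:
421·0.523·(T − 365) + 190·2.36·(T − (-16.3)) + 251·0.385·(T − (-16.3)) = 0
765.22 T = 71483
T ≈ 93.41 °C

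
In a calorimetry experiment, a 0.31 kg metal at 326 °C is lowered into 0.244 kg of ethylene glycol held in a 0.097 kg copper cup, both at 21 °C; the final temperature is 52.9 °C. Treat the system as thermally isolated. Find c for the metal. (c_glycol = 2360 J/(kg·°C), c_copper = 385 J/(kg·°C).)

c ≈ 231 J/(kg·°C)

Conservation of energy gives ΣQ = 0:
0.31×c×(52.9 − 326) + 0.244×2360×(52.9 − 21) + 0.097×385×(52.9 − 21) = 0
-84.66 c = -19561
c = -19561/-84.66 ≈ 231 J/(kg·°C)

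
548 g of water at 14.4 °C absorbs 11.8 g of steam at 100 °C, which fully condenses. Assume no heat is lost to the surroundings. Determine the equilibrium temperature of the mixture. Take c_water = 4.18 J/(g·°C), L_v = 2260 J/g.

Sum of m c ΔT and latent-heat terms is zero:
condense steam: −11.8·2260 = −26668; condensate cools 100→T: 11.8·4.18·(T − 100) = 49.32(T − 100); water warms: 548·4.18·(T − 14.4) = 2290.6(T − 14.4)
2340 T = 26668 + 4932.4 + 32985 = 64586
T ≈ 27.60 °C — below 100 °C, confirming all the steam condensed.

T_f ≈ 27.6 °C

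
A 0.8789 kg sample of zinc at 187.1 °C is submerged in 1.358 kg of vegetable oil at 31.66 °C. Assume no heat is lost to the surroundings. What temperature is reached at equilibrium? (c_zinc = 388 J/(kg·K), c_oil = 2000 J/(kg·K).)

T_f ≈ 49.0 °C

Heat lost by the zinc equals heat gained by the oil:
0.8789×388×(187.1 − T) = 1.358×2000×(T − 31.66)
341.01(187.1 − T) = 2716(T − 31.66)
3057 T = 149792  ⇒  T ≈ 49.00 °C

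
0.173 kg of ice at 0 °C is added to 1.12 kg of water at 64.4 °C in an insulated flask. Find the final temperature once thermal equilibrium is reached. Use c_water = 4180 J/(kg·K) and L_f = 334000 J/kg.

Conservation of energy gives ΣQ = 0:
melt ice: 0.173×334000 = 57782
  meltwater 0→T: 0.173×4180×T = 723.14 T
  water: 4681.6(T − 64.4)
5404.7 T = 301495 − 57782 = 243713
T ≈ 45.09 °C — above 0 °C, consistent with complete melting.

T_f ≈ 45.1 °C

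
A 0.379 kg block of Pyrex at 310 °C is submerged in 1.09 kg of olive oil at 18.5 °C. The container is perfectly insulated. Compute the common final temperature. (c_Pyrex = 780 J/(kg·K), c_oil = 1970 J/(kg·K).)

T_f ≈ 53.8 °C

Heat lost by the Pyrex equals heat gained by the oil:
0.379·780·(310 − T) = 1.09·1970·(T − 18.5)
295.62(310 − T) = 2147.3(T − 18.5)
2442.9 T = 131367  ⇒  T ≈ 53.77 °C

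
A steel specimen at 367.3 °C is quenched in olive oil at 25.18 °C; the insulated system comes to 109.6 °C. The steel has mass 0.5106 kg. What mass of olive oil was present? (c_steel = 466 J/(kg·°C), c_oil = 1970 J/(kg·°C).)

m ≈ 0.369 kg

|Q_steel| = |Q_oil|:
0.5106×466×(367.3 − 109.6) = m×1970×(109.6 − 25.18)
166307 m = 61317  ⇒  m ≈ 0.3687 kg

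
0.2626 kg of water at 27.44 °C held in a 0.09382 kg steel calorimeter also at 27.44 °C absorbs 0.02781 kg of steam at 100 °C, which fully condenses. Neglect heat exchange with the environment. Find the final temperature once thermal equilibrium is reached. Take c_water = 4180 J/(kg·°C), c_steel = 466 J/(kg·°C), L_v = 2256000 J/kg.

T_f ≈ 84.0 °C

Net heat exchanged in the isolated system is zero:
latent heat released on condensation: 0.02781·2256000 = 62739; condensed water 100 °C→T: 116.25(T − 100); water warms: 0.2626·4180·(T − 27.44) = 1097.7(T − 27.44); steel cup: 0.09382·466·(T − 27.44) = 43.72(T − 27.44)
1257.6 T = 62739 + 11625 + 31320 = 105684
T ≈ 84.03 °C, under the boiling point, so the assumption holds.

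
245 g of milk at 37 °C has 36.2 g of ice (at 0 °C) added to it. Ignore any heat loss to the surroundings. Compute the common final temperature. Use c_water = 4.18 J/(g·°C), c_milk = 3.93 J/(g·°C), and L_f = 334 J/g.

Let T be the final temperature. ΣQ_i = 0:
latent heat to melt: 36.2·334 = 12091; meltwater 0→T: 36.2·4.18·T = 151.32 T; milk: 962.85(T − 37)
1114.2 T = 35625 − 12091 = 23535
T ≈ 21.12 °C (positive, so assuming full melt was valid).

T_f ≈ 21.1 °C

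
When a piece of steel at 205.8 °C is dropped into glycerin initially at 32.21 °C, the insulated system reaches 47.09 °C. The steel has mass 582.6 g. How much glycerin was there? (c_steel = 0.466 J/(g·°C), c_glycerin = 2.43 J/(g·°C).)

m ≈ 1190 g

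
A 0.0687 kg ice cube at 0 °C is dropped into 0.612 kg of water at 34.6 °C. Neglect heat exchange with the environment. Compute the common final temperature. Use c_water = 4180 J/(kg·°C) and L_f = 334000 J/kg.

Energy conservation, ΣQ = 0:
melt ice: 0.0687×334000 = 22946; warm the meltwater: 287.17 T; water: 2558.2(T − 34.6)
2845.3 T = 88512 − 22946 = 65567
T ≈ 23.04 °C. Since T > 0 °C, the all-ice-melts assumption holds.

T_f ≈ 23.0 °C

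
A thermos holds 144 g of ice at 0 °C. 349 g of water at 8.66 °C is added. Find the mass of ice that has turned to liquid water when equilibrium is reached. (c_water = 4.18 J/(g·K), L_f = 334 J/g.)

m_melted ≈ 37.8 g

Water can give up m c ΔT = 349×4.18×8.66 = 12633 J before reaching 0 °C.
Fully melting the ice requires m_ice L_f = 144×334 = 48096 J.
Since 12633 < 48096 J, not all the ice melts; equilibrium is at 0 °C.
m_melt = 12633 / L_f = 37.82 g.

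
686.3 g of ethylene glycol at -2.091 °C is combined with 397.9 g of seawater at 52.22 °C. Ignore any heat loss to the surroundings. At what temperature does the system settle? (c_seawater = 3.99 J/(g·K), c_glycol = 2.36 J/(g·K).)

T_f ≈ 24.8 °C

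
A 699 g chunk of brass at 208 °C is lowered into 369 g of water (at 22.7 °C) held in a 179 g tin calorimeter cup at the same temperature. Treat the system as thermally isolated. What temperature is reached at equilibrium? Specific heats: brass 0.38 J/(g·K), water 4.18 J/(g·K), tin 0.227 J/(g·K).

Let T be the final temperature. ΣQ_i = 0:
699×0.38×(T − 208) + 369×4.18×(T − 22.7) + 179×0.227×(T − 22.7) = 0
265.62(T − 208) + 1542.4(T − 22.7) + 40.63(T − 22.7) = 0
(265.62 + 1542.4 + 40.63) T = 265.62×208 + 1542.4×22.7 + 40.63×22.7
T = 91184/1848.7 ≈ 49.32 °C

T_f ≈ 49.3 °C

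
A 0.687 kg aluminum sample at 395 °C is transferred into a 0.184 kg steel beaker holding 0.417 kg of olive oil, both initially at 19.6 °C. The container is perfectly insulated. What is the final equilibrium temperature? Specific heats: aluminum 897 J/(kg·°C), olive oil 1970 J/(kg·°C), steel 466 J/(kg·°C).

T_f ≈ 171.4 °C

T_f is the heat-capacity-weighted average of the initial temperatures:
T_f = (616.24×395 + 821.49×19.6 + 85.74×19.6) / (616.24 + 821.49 + 85.74)
    = 261196 / 1523.5 ≈ 171.45 °C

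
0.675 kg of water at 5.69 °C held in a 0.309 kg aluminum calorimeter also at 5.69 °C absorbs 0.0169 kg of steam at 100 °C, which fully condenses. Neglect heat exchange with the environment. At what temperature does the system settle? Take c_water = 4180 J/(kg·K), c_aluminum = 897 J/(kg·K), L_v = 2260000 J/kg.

T_f ≈ 19.8 °C

Sum of m c ΔT and latent-heat terms is zero:
condense steam: −0.0169×2260000 = −38194
  condensed water 100 °C→T: 70.64(T − 100)
  original water: 2821.5(T − 5.69)
  aluminum cup: 0.309×897×(T − 5.69) = 277.17(T − 5.69)
3169.3 T = 38194 + 7064.2 + 17631 = 62890
T ≈ 19.84 °C, under the boiling point, so the assumption holds.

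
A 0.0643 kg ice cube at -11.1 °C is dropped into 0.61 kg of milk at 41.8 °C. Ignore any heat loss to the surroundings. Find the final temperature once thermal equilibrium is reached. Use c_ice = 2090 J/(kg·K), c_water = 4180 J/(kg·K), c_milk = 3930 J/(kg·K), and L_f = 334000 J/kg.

T_f ≈ 29.0 °C

Let T be the final temperature. ΣQ_i = 0:
ice -11.1→0 °C: 0.0643·2090·11.1 = 1491.7; latent heat to melt: 0.0643·334000 = 21476; meltwater 0→T: 0.0643·4180·T = 268.77 T; milk cools: 0.61·3930·(T − 41.8) = 2397.3(T − 41.8)
2666.1 T = 100207 − 22968 = 77239
T ≈ 28.97 °C. Since T > 0 °C, the all-ice-melts assumption holds.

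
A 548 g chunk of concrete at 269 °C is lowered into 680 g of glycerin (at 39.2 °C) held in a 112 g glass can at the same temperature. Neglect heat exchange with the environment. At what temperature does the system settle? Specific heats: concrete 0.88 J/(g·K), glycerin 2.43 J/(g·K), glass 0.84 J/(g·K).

T_f ≈ 88.9 °C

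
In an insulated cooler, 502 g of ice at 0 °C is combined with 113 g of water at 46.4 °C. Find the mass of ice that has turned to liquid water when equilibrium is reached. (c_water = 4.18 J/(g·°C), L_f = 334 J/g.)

m_melted ≈ 65.6 g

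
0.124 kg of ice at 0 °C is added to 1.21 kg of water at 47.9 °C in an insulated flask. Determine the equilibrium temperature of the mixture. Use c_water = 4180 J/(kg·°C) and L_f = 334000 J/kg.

T_f ≈ 36.0 °C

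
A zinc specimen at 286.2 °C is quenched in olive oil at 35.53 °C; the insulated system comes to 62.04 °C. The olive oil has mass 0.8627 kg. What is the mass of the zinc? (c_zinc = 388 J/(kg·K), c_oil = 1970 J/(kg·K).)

Energy conservation, ΣQ = 0:
m·388·(62.04 − 286.2) + 0.8627·1970·(62.04 − 35.53) = 0
-86974 m = -45054
m = -45054/-86974 ≈ 0.518 kg

m ≈ 0.518 kg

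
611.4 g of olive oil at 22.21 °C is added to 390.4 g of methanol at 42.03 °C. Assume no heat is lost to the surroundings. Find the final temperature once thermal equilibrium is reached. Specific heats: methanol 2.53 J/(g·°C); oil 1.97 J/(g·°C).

T_f ≈ 31.1 °C

With ΣQ=0 the equilibrium temperature is the m·c-weighted mean:
T_f = (987.71·42.03 + 1204.5·22.21) / (987.71 + 1204.5)
    = 68265 / 2192.2 ≈ 31.14 °C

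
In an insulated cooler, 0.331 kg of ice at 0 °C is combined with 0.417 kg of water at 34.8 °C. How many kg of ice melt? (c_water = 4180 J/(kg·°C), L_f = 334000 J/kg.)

Heat available from the water dropping to 0 °C: 0.417·4180·34.8 = 60658 J.
To melt every bit of ice: 0.331·334000 = 110554 J.
Since 60658 < 110554 J, not all the ice melts; equilibrium is at 0 °C.
m_melted·334000 = 60658  ⇒  m_melted ≈ 0.1816 kg.

m_melted ≈ 0.182 kg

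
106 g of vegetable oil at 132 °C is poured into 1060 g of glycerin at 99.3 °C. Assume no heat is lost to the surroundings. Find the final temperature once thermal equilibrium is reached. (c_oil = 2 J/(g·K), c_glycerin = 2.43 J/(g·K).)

Net heat exchanged in the isolated system is zero:
106·2·(T − 132) + 1060·2.43·(T − 99.3) = 0
2787.8 T = 283761
T = 283761/2787.8 ≈ 101.79 °C

T_f ≈ 101.8 °C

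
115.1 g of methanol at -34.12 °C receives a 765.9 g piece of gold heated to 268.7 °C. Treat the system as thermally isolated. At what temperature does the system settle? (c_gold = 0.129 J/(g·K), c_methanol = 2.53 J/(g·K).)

T_f = Σ m_i c_i T_i / Σ m_i c_i:
T_f = (98.8·268.7 + 291.2·(-34.12)) / (98.8 + 291.2)
    = 16612 / 390 ≈ 42.59 °C

T_f ≈ 42.6 °C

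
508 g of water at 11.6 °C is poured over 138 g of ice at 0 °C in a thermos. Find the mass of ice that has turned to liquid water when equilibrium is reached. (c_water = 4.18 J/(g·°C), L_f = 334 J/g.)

m_melted ≈ 73.7 g

Water can give up m c ΔT = 508·4.18·11.6 = 24632 J before reaching 0 °C.
Fully melting the ice requires m_ice L_f = 138·334 = 46092 J.
That's not enough to melt it all — equilibrium is at 0 °C with ice remaining.
m_melt = 24632 / L_f = 73.75 g.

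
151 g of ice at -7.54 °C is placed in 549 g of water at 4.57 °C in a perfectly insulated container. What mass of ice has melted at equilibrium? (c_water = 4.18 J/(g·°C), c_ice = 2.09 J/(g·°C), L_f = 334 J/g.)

Heat available from the water dropping to 0 °C: 549·4.18·4.57 = 10487 J.
Warming the ice to 0 °C takes 151·2.09·7.54 = 2379.5 J, leaving 8107.8 J for melting.
Fully melting the ice requires m_ice L_f = 151·334 = 50434 J.
8107.8 J < 50434 J, so only part of the ice melts and the system sits at 0 °C.
Mass melted = 8107.8/334 ≈ 24.27 g.

m_melted ≈ 24.3 g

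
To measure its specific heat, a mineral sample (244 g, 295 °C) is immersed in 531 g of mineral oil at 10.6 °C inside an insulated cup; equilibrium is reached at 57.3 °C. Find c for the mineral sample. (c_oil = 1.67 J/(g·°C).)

c ≈ 0.714 J/(g·°C)

m_s c (T_s − T_f) = m_oil c_oil (T_f − T_0):
244·c·(295 − 57.3) = 531·1.67·(57.3 − 10.6)
57999 c = 41412  ⇒  c ≈ 0.714 J/(g·°C)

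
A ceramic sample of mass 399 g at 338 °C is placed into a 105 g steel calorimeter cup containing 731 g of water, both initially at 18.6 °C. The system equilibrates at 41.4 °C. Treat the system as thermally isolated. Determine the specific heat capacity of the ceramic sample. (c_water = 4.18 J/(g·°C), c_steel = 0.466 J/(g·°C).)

c ≈ 0.598 J/(g·°C)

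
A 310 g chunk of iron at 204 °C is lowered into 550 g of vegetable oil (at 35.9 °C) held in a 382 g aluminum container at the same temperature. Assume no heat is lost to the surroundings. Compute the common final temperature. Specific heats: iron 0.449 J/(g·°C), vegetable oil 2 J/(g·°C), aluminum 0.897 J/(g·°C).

T_f ≈ 50.7 °C

With ΣQ=0 the equilibrium temperature is the m·c-weighted mean:
T_f = (139.19·204 + 1100·35.9 + 342.65·35.9) / (139.19 + 1100 + 342.65)
    = 80186 / 1581.8 ≈ 50.69 °C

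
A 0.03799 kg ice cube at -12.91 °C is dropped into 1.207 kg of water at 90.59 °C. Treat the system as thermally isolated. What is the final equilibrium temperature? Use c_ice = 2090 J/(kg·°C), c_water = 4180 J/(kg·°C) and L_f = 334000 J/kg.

T_f ≈ 85.2 °C

Conservation of energy gives ΣQ = 0:
warm ice to 0 °C: 0.03799·2090·(0 − (-12.91)) = 1025; latent heat to melt: 0.03799·334000 = 12689; warm the meltwater: 158.8 T; water: 5045.3(T − 90.59)
5204.1 T = 457050 − 13714 = 443336
T ≈ 85.19 °C. Since T > 0 °C, the all-ice-melts assumption holds.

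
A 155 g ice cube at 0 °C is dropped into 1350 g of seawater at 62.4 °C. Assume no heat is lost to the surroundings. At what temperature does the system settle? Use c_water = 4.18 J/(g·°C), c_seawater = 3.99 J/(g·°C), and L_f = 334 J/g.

T_f ≈ 47.1 °C

Sum of m c ΔT and latent-heat terms is zero:
melt ice: 155·334 = 51770; meltwater 0→T: 155·4.18·T = 647.9 T; seawater cools: 1350·3.99·(T − 62.4) = 5386.5(T − 62.4)
6034.4 T = 336118 − 51770 = 284348
T ≈ 47.12 °C (positive, so assuming full melt was valid).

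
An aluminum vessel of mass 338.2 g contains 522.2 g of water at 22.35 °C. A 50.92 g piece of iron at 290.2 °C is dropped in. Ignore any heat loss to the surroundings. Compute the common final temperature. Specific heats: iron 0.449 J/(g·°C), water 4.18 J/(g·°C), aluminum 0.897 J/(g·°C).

T_f ≈ 24.8 °C

T_f is the heat-capacity-weighted average of the initial temperatures:
T_f = (22.86×290.2 + 2182.8×22.35 + 303.37×22.35) / (22.86 + 2182.8 + 303.37)
    = 62201 / 2509 ≈ 24.79 °C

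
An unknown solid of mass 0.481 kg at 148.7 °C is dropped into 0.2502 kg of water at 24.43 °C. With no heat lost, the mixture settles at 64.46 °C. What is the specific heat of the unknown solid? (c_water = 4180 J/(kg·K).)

Net heat exchanged in the isolated system is zero:
0.481×c×(64.46 − 148.7) + 0.2502×4180×(64.46 − 24.43) = 0
-40.52 c = -41865
c = -41865/-40.52 ≈ 1033 J/(kg·K)

c ≈ 1030 J/(kg·K)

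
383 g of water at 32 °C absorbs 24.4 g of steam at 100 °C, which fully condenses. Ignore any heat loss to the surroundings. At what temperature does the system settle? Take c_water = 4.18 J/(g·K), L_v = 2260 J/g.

Net heat exchanged in the isolated system is zero:
latent heat released on condensation: 24.4×2260 = 55144
  condensed water 100 °C→T: 101.99(T − 100)
  original water: 1600.9(T − 32)
1702.9 T = 55144 + 10199 + 51230 = 116573
T ≈ 68.45 °C, under the boiling point, so the assumption holds.

T_f ≈ 68.5 °C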